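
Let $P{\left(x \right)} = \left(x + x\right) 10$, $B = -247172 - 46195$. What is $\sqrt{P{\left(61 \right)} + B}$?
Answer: $i \sqrt{292147} \approx 540.51 i$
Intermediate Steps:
$B = -293367$ ($B = -247172 - 46195 = -293367$)
$P{\left(x \right)} = 20 x$ ($P{\left(x \right)} = 2 x 10 = 20 x$)
$\sqrt{P{\left(61 \right)} + B} = \sqrt{20 \cdot 61 - 293367} = \sqrt{1220 - 293367} = \sqrt{-292147} = i \sqrt{292147}$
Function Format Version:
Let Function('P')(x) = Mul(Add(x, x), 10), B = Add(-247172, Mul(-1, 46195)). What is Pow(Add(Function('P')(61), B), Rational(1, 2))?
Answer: Mul(I, Pow(292147, Rational(1, 2))) ≈ Mul(540.51, I)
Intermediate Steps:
B = -293367 (B = Add(-247172, -46195) = -293367)
Function('P')(x) = Mul(20, x) (Function('P')(x) = Mul(Mul(2, x), 10) = Mul(20, x))
Pow(Add(Function('P')(61), B), Rational(1, 2)) = Pow(Add(Mul(20, 61), -293367), Rational(1, 2)) = Pow(Add(1220, -293367), Rational(1, 2)) = Pow(-292147, Rational(1, 2)) = Mul(I, Pow(292147, Rational(1, 2)))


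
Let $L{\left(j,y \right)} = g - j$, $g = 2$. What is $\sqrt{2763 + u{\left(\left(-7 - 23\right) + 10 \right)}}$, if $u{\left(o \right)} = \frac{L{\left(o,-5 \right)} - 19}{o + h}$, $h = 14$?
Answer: $\frac{5 \sqrt{442}}{2} \approx 52.56$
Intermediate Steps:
$L{\left(j,y \right)} = 2 - j$
$u{\left(o \right)} = \frac{-17 - o}{14 + o}$ ($u{\left(o \right)} = \frac{\left(2 - o\right) - 19}{o + 14} = \frac{-17 - o}{14 + o}$)
$\sqrt{2763 + u{\left(\left(-7 - 23\right) + 10 \right)}} = \sqrt{2763 + \frac{-17 - \left(\left(-7 - 23\right) + 10\right)}{14 + \left(\left(-7 - 23\right) + 10\right)}} = \sqrt{2763 + \frac{-17 - \left(-30 + 10\right)}{14 + \left(-30 + 10\right)}} = \sqrt{2763 + \frac{-17 - -20}{14 - 20}} = \sqrt{2763 + \frac{-17 + 20}{-6}} = \sqrt{2763 - \frac{1}{2}} = \sqrt{\frac{5525}{2}} = \frac{5 \sqrt{442}}{2}$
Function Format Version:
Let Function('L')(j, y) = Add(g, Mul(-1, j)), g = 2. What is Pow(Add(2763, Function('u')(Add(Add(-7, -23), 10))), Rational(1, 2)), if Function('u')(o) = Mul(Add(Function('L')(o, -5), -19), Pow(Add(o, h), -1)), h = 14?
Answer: Mul(Rational(5, 2), Pow(442, Rational(1, 2))) ≈ 52.560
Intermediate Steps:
Function('L')(j, y) = Add(2, Mul(-1, j))
Function('u')(o) = Mul(Pow(Add(14, o), -1), Add(-17, Mul(-1, o))) (Function('u')(o) = Mul(Add(Add(2, Mul(-1, o)), -19), Pow(Add(o, 14), -1)) = Mul(Add(-17, Mul(-1, o)), Pow(Add(14, o), -1)) = Mul(Pow(Add(14, o), -1), Add(-17, Mul(-1, o))))
Pow(Add(2763, Function('u')(Add(Add(-7, -23), 10))), Rational(1, 2)) = Pow(Add(2763, Mul(Pow(Add(14, Add(Add(-7, -23), 10)), -1), Add(-17, Mul(-1, Add(Add(-7, -23), 10))))), Rational(1, 2)) = Pow(Add(2763, Mul(Pow(Add(14, Add(-30, 10)), -1), Add(-17, Mul(-1, Add(-30, 10))))), Rational(1, 2)) = Pow(Add(2763, Mul(Pow(Add(14, -20), -1), Add(-17, Mul(-1, -20)))), Rational(1, 2)) = Pow(Add(2763, Mul(Pow(-6, -1), Add(-17, 20))), Rational(1, 2)) = Pow(Add(2763, Mul(Rational(-1, 6), 3)), Rational(1, 2)) = Pow(Add(2763, Rational(-1, 2)), Rational(1, 2)) = Pow(Rational(5525, 2), Rational(1, 2)) = Mul(Rational(5, 2), Pow(442, Rational(1, 2)))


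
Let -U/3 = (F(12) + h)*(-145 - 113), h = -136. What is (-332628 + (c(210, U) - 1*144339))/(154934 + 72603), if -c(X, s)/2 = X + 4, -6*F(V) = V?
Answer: -477395/227537 ≈ -2.0981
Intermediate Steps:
F(V) = -V/6
U = -106812 (U = -3*(-⅙*12 - 136)*(-145 - 113) = -3*(-2 - 136)*(-258) = -(-414)*(-258) = -3*35604 = -106812)
c(X, s) = -8 - 2*X (c(X, s) = -2*(X + 4) = -2*(4 + X) = -8 - 2*X)
(-332628 + (c(210, U) - 1*144339))/(154934 + 72603) = (-332628 + ((-8 - 2*210) - 1*144339))/(154934 + 72603) = (-332628 + ((-8 - 420) - 144339))/227537 = (-332628 + (-428 - 144339))*(1/227537) = (-332628 - 144767)*(1/227537) = -477395*1/227537 = -477395/227537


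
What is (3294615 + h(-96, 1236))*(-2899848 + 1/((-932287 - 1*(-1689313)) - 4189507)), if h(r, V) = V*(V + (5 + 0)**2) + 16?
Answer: -48307435343308292803/3432481 ≈ -1.4074e+13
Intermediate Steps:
h(r, V) = 16 + V*(25 + V) (h(r, V) = V*(V + 5**2) + 16 = V*(V + 25) + 16 = V*(25 + V) + 16 = 16 + V*(25 + V))
(3294615 + h(-96, 1236))*(-2899848 + 1/((-932287 - 1*(-1689313)) - 4189507)) = (3294615 + (16 + 1236**2 + 25*1236))*(-2899848 + 1/((-932287 - 1*(-1689313)) - 4189507)) = (3294615 + (16 + 1527696 + 30900))*(-2899848 + 1/((-932287 + 1689313) - 4189507)) = (3294615 + 1558612)*(-2899848 + 1/(757026 - 4189507)) = 4853227*(-2899848 + 1/(-3432481)) = 4853227*(-2899848 - 1/3432481) = 4853227*(-9953673162889/3432481) = -48307435343308292803/3432481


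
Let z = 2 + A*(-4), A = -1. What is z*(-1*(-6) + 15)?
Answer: 126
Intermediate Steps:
z = 6 (z = 2 - 1*(-4) = 2 + 4 = 6)
z*(-1*(-6) + 15) = 6*(-1*(-6) + 15) = 6*(6 + 15) = 6*21 = 126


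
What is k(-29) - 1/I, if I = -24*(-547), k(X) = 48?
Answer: 630143/13128 ≈ 48.000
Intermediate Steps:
I = 13128
k(-29) - 1/I = 48 - 1/13128 = 630143/13128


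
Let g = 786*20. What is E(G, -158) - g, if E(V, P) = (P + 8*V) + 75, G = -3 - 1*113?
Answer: -16731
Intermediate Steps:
G = -116 (G = -3 - 113 = -116)
g = 15720
E(V, P) = 75 + P + 8*V
E(G, -158) - g = (75 - 158 + 8*(-116)) - 1*15720 = (75 - 158 - 928) - 15720 = -1011 - 15720 = -16731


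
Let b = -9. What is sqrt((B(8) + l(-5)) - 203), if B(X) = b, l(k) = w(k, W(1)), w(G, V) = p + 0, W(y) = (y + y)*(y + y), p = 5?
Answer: 3*I*sqrt(23) ≈ 14.387*I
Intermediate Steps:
W(y) = 4*y**2 (W(y) = (2*y)*(2*y) = 4*y**2)
w(G, V) = 5 (w(G, V) = 5 + 0 = 5)
l(k) = 5
B(X) = -9
sqrt((B(8) + l(-5)) - 203) = sqrt((-9 + 5) - 203) = sqrt(-4 - 203) = sqrt(-207) = 3*I*sqrt(23)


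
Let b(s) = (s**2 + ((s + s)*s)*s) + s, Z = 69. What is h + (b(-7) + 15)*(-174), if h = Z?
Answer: 109515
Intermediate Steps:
h = 69
b(s) = s + s**2 + 2*s**3 (b(s) = (s**2 + ((2*s)*s)*s) + s = (s**2 + (2*s**2)*s) + s = (s**2 + 2*s**3) + s = s + s**2 + 2*s**3)
h + (b(-7) + 15)*(-174) = 69 + (-7*(1 - 7 + 2*(-7)**2) + 15)*(-174) = 69 + (-7*(1 - 7 + 2*49) + 15)*(-174) = 69 + (-7*(1 - 7 + 98) + 15)*(-174) = 69 + (-7*92 + 15)*(-174) = 69 + (-644 + 15)*(-174) = 69 - 629*(-174) = 69 + 109446 = 109515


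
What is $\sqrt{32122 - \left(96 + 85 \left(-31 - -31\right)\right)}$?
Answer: $\sqrt{32026} \approx 178.96$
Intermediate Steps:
$\sqrt{32122 - \left(96 + 85 \left(-31 - -31\right)\right)} = \sqrt{32122 - \left(96 + 85 \left(-31 + 31\right)\right)} = \sqrt{32122 - 96} = \sqrt{32026}$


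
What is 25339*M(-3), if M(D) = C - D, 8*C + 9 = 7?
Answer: 278729/4 ≈ 69682.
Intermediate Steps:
C = -¼ (C = -9/8 + (⅛)*7 = -9/8 + 7/8 = -¼ ≈ -0.25000)
M(D) = -¼ - D
25339*M(-3) = 25339*(-¼ - 1*(-3)) = 25339*(-¼ + 3) = 25339*(11/4) = 278729/4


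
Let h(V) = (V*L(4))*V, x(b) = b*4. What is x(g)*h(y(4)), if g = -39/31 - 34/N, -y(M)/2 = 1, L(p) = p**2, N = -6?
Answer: 104960/93 ≈ 1128.6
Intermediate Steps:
y(M) = -2 (y(M) = -2*1 = -2)
g = 410/93 (g = -39/31 - 34/(-6) = -39*1/31 - 34*(-1/6) = -39/31 + 17/3 = 410/93 ≈ 4.4086)
x(b) = 4*b
h(V) = 16*V**2 (h(V) = (V*4**2)*V = (V*16)*V = (16*V)*V = 16*V**2)
x(g)*h(y(4)) = (4*(410/93))*(16*(-2)**2) = 1640*(16*4)/93 = (1640/93)*64 = 104960/93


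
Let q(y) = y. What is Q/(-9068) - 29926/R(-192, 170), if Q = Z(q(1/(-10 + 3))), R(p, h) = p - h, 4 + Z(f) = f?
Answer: 949796637/11489156 ≈ 82.669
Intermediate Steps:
Z(f) = -4 + f
Q = -29/7 (Q = -4 + 1/(-10 + 3) = -4 + 1/(-7) = -4 - ⅐ = -29/7 ≈ -4.1429)
Q/(-9068) - 29926/R(-192, 170) = -29/7/(-9068) - 29926/(-192 - 1*170) = -29/7*(-1/9068) - 29926/(-192 - 170) = 29/63476 - 29926/(-362) = 29/63476 - 29926*(-1/362) = 29/63476 + 14963/181 = 949796637/11489156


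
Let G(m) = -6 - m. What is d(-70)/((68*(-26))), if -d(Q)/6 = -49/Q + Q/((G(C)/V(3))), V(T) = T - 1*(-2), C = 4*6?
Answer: 371/8840 ≈ 0.041968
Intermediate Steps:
C = 24
V(T) = 2 + T (V(T) = T + 2 = 2 + T)
d(Q) = Q + 294/Q (d(Q) = -6*(-49/Q + Q/(((-6 - 1*24)/(2 + 3)))) = -6*(-49/Q + Q/(((-6 - 24)/5))) = -6*(-49/Q + Q/((-30*⅕))) = -6*(-49/Q + Q/(-6)) = -6*(-49/Q + Q*(-⅙)) = -6*(-49/Q - Q/6) = Q + 294/Q)
d(-70)/((68*(-26))) = (-70 + 294/(-70))/((68*(-26))) = (-70 + 294*(-1/70))/(-1768) = (-70 - 21/5)*(-1/1768) = -371/5*(-1/1768) = 371/8840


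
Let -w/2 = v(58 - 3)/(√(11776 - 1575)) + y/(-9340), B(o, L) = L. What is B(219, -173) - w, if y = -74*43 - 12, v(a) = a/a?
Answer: -40633488/235835 ≈ -172.30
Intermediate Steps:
v(a) = 1
y = -3194 (y = -3182 - 12 = -3194)
w = -165967/235835 (w = -2*(1/√(11776 - 1575) - 3194/(-9340)) = -2*(1/√10201 - 3194*(-1/9340)) = -2*(1/101 + 1597/4670) = -2*165967/471670 = -165967/235835 ≈ -0.70374)
B(219, -173) - w = -173 - 1*(-165967/235835) = -173 + 165967/235835 = -40633488/235835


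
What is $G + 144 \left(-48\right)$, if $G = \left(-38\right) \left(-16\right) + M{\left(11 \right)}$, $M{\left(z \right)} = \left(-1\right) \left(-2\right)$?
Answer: $-6302$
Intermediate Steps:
$M{\left(z \right)} = 2$
$G = 610$ ($G = \left(-38\right) \left(-16\right) + 2 = 608 + 2 = 610$)
$G + 144 \left(-48\right) = 610 + 144 \left(-48\right) = 610 - 6912 = -6302$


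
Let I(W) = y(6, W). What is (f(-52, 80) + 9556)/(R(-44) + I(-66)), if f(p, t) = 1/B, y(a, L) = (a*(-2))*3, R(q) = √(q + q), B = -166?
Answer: -14276655/57436 - 1586295*I*√22/114872 ≈ -248.57 - 64.771*I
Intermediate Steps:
R(q) = √2*√q (R(q) = √(2*q) = √2*√q)
y(a, L) = -6*a (y(a, L) = -2*a*3 = -6*a)
I(W) = -36 (I(W) = -6*6 = -36)
f(p, t) = -1/166 (f(p, t) = 1/(-166) = -1/166)
(f(-52, 80) + 9556)/(R(-44) + I(-66)) = (-1/166 + 9556)/(√2*√(-44) - 36) = 1586295/(166*(√2*(2*I*√11) - 36)) = 1586295/(166*(2*I*√22 - 36)) = 1586295/(166*(-36 + 2*I*√22))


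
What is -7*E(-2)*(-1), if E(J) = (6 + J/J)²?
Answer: 343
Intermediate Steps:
E(J) = 49 (E(J) = (6 + 1)² = 7² = 49)
-7*E(-2)*(-1) = -7*49*(-1) = -343*(-1) = 343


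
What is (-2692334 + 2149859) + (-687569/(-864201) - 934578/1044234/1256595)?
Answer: -11391823646989696643677/20999751794344245 ≈ -5.4247e+5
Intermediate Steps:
(-2692334 + 2149859) + (-687569/(-864201) - 934578/1044234/1256595) = -542475 + (-687569*(-1/864201) - 934578*1/1044234*(1/1256595)) = -542475 + (687569/864201 - 51921/58013*1/1256595) = -542475 + (687569/864201 - 17307/24299615245) = -542475 + 16707647197662698/20999751794344245 = -11391823646989696643677/20999751794344245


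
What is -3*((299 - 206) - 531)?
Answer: 1314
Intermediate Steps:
-3*((299 - 206) - 531) = -3*(93 - 531) = -3*(-438) = 1314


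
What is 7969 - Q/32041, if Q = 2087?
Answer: 255332642/32041 ≈ 7968.9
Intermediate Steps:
7969 - Q/32041 = 7969 - 2087/32041 = 255332642/32041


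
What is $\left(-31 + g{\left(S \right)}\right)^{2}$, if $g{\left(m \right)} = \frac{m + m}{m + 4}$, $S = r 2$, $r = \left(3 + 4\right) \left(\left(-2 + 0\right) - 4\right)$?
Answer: $\frac{83521}{100} \approx 835.21$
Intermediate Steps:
$r = -42$ ($r = 7 \left(-2 - 4\right) = 7 \left(-6\right) = -42$)
$S = -84$ ($S = \left(-42\right) 2 = -84$)
$g{\left(m \right)} = \frac{2 m}{4 + m}$
$\left(-31 + g{\left(S \right)}\right)^{2} = \left(-31 + 2 \left(-84\right) \frac{1}{4 - 84}\right)^{2} = \left(-31 + 2 \left(-84\right) \frac{1}{-80}\right)^{2} = \left(-31 + 2 \left(-84\right) \left(- \frac{1}{80}\right)\right)^{2} = \left(-31 + \frac{21}{10}\right)^{2} = \left(- \frac{289}{10}\right)^{2} = \frac{83521}{100}$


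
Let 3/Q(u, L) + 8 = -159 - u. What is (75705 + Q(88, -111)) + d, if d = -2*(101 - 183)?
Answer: 6448864/85 ≈ 75869.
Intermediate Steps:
d = 164 (d = -2*(-82) = 164)
Q(u, L) = 3/(-167 - u) (Q(u, L) = 3/(-8 + (-159 - u)) = 3/(-167 - u))
(75705 + Q(88, -111)) + d = (75705 - 3/(167 + 88)) + 164 = (75705 - 3/255) + 164 = (75705 - 3*1/255) + 164 = (75705 - 1/85) + 164 = 6434924/85 + 164 = 6448864/85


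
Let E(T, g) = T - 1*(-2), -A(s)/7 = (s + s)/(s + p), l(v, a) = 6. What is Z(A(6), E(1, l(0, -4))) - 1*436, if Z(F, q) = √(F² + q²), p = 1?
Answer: -436 + 3*√17 ≈ -423.63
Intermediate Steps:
A(s) = -14*s/(1 + s) (A(s) = -7*(s + s)/(s + 1) = -7*2*s/(1 + s) = -14*s/(1 + s))
E(T, g) = 2 + T (E(T, g) = T + 2 = 2 + T)
Z(A(6), E(1, l(0, -4))) - 1*436 = √((-14*6/(1 + 6))² + (2 + 1)²) - 1*436 = √((-14*6/7)² + 3²) - 436 = √((-14*6*⅐)² + 9) - 436 = √((-12)² + 9) - 436 = √(144 + 9) - 436 = √153 - 436 = 3*√17 - 436 = -436 + 3*√17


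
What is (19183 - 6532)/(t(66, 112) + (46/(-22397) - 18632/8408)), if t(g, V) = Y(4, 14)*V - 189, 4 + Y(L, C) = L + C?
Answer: 297795013797/32408410654 ≈ 9.1888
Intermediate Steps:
Y(L, C) = -4 + C + L (Y(L, C) = -4 + (L + C) = -4 + (C + L) = -4 + C + L)
t(g, V) = -189 + 14*V (t(g, V) = (-4 + 14 + 4)*V - 189 = 14*V - 189 = -189 + 14*V)
(19183 - 6532)/(t(66, 112) + (46/(-22397) - 18632/8408)) = (19183 - 6532)/((-189 + 14*112) + (46/(-22397) - 18632/8408)) = 12651/((-189 + 1568) + (46*(-1/22397) - 18632*1/8408)) = 12651/(1379 + (-46/22397 - 2329/1051)) = 12651/(1379 - 52210959/23539247) = 12651/(32408410654/23539247) = 12651*(23539247/32408410654) = 297795013797/32408410654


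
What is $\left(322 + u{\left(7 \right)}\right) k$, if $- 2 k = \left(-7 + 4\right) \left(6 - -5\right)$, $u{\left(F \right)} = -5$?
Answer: $\frac{10461}{2} \approx 5230.5$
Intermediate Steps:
$k = \frac{33}{2}$ ($k = - \frac{\left(-7 + 4\right) \left(6 - -5\right)}{2} = - \frac{\left(-3\right) \left(6 + 5\right)}{2} = - \frac{\left(-3\right) 11}{2} = \left(- \frac{1}{2}\right) \left(-33\right) = \frac{33}{2} \approx 16.5$)
$\left(322 + u{\left(7 \right)}\right) k = \left(322 - 5\right) \frac{33}{2} = 317 \cdot \frac{33}{2} = \frac{10461}{2}$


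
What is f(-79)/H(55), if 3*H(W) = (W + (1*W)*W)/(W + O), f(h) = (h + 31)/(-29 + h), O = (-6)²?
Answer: 13/330 ≈ 0.039394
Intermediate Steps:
O = 36
f(h) = (31 + h)/(-29 + h)
H(W) = (W + W²)/(3*(36 + W)) (H(W) = ((W + (1*W)*W)/(W + 36))/3 = ((W + W*W)/(36 + W))/3 = ((W + W²)/(36 + W))/3 = (W + W²)/(3*(36 + W)))
f(-79)/H(55) = ((31 - 79)/(-29 - 79))/(((⅓)*55*(1 + 55)/(36 + 55))) = (-48/(-108))/(((⅓)*55*56/91)) = (-1/108*(-48))/(((⅓)*55*(1/91)*56)) = 4/(9*(440/39)) = (4/9)*(39/440) = 13/330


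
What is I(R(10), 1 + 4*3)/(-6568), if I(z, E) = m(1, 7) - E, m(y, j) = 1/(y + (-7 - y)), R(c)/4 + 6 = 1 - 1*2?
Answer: 23/11494 ≈ 0.0020010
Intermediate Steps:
R(c) = -28 (R(c) = -24 + 4*(1 - 1*2) = -24 + 4*(1 - 2) = -24 + 4*(-1) = -24 - 4 = -28)
m(y, j) = -1/7 (m(y, j) = 1/(-7) = -1/7)
I(z, E) = -1/7 - E
I(R(10), 1 + 4*3)/(-6568) = (-1/7 - (1 + 4*3))/(-6568) = (-1/7 - (1 + 12))*(-1/6568) = (-1/7 - 1*13)*(-1/6568) = (-1/7 - 13)*(-1/6568) = -92/7*(-1/6568) = 23/11494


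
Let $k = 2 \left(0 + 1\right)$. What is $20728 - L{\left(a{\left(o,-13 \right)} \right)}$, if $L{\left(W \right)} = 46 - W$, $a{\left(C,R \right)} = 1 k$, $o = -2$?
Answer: $20684$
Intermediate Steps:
$k = 2$ ($k = 2 \cdot 1 = 2$)
$a{\left(C,R \right)} = 2$ ($a{\left(C,R \right)} = 1 \cdot 2 = 2$)
$20728 - L{\left(a{\left(o,-13 \right)} \right)} = 20728 - \left(46 - 2\right) = 20728 - 44 = 20684$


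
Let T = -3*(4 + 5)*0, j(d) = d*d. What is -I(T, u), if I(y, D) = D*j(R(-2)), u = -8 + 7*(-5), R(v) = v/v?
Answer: 43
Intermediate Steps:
R(v) = 1
u = -43 (u = -8 - 35 = -43)
j(d) = d²
T = 0 (T = -3*9*0 = -27*0 = 0)
I(y, D) = D (I(y, D) = D*1² = D*1 = D)
-I(T, u) = -1*(-43) = 43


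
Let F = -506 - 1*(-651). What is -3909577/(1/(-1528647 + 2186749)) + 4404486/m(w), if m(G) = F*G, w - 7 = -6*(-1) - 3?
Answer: -1865352818866907/725 ≈ -2.5729e+12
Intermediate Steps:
F = 145 (F = -506 + 651 = 145)
w = 10 (w = 7 + (-6*(-1) - 3) = 7 + (6 - 3) = 7 + 3 = 10)
m(G) = 145*G
-3909577/(1/(-1528647 + 2186749)) + 4404486/m(w) = -3909577/(1/(-1528647 + 2186749)) + 4404486/((145*10)) = -3909577/(1/658102) + 4404486/1450 = -3909577/1/658102 + 4404486*(1/1450) = -3909577*658102 + 2202243/725 = -2572900442854 + 2202243/725 = -1865352818866907/725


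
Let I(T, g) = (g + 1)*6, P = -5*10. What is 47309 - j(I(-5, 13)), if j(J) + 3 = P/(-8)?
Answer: 189223/4 ≈ 47306.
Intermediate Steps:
P = -50
I(T, g) = 6 + 6*g (I(T, g) = (1 + g)*6 = 6 + 6*g)
j(J) = 13/4 (j(J) = -3 - 50/(-8) = -3 - 50*(-1/8) = -3 + 25/4 = 13/4)
47309 - j(I(-5, 13)) = 47309 - 1*13/4 = 47309 - 13/4 = 189223/4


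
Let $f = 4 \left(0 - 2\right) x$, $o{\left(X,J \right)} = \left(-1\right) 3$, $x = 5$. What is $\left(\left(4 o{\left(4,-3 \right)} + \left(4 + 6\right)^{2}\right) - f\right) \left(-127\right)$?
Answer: $-16256$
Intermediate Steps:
$o{\left(X,J \right)} = -3$
$f = -40$ ($f = 4 \left(0 - 2\right) 5 = 4 \left(-2\right) 5 = \left(-8\right) 5 = -40$)
$\left(\left(4 o{\left(4,-3 \right)} + \left(4 + 6\right)^{2}\right) - f\right) \left(-127\right) = \left(\left(4 \left(-3\right) + \left(4 + 6\right)^{2}\right) - -40\right) \left(-127\right) = \left(\left(-12 + 10^{2}\right) + 40\right) \left(-127\right) = \left(\left(-12 + 100\right) + 40\right) \left(-127\right) = \left(88 + 40\right) \left(-127\right) = 128 \left(-127\right) = -16256$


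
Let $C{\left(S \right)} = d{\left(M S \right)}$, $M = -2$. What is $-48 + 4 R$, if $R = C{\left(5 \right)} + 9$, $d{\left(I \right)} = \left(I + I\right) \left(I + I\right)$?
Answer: $1588$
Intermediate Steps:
$d{\left(I \right)} = 4 I^{2}$ ($d{\left(I \right)} = 2 I 2 I = 4 I^{2}$)
$C{\left(S \right)} = 16 S^{2}$ ($C{\left(S \right)} = 4 \left(- 2 S\right)^{2} = 4 \cdot 4 S^{2} = 16 S^{2}$)
$R = 409$ ($R = 16 \cdot 5^{2} + 9 = 16 \cdot 25 + 9 = 400 + 9 = 409$)
$-48 + 4 R = -48 + 4 \cdot 409 = -48 + 1636 = 1588$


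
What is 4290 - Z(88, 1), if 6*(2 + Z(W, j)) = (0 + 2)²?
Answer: 12874/3 ≈ 4291.3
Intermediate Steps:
Z(W, j) = -4/3 (Z(W, j) = -2 + (0 + 2)²/6 = -2 + (⅙)*2² = -2 + (⅙)*4 = -2 + ⅔ = -4/3)
4290 - Z(88, 1) = 4290 - 1*(-4/3) = 4290 + 4/3 = 12874/3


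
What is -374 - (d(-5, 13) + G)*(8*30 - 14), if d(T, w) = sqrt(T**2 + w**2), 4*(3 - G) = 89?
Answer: 7953/2 - 226*sqrt(194) ≈ 828.68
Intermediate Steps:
G = -77/4 (G = 3 - 1/4*89 = 3 - 89/4 = -77/4 ≈ -19.250)
-374 - (d(-5, 13) + G)*(8*30 - 14) = -374 - (sqrt((-5)**2 + 13**2) - 77/4)*(8*30 - 14) = -374 - (sqrt(25 + 169) - 77/4)*(240 - 14) = -374 - (sqrt(194) - 77/4)*226 = -374 - (-77/4 + sqrt(194))*226 = -374 - (-8701/2 + 226*sqrt(194)) = -374 + (8701/2 - 226*sqrt(194)) = 7953/2 - 226*sqrt(194)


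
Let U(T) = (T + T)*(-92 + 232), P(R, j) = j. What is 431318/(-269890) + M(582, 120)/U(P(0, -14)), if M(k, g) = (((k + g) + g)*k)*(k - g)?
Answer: -106524095063/1889230 ≈ -56385.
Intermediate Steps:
U(T) = 280*T (U(T) = (2*T)*140 = 280*T)
M(k, g) = k*(k - g)*(k + 2*g) (M(k, g) = (((g + k) + g)*k)*(k - g) = ((k + 2*g)*k)*(k - g) = (k*(k + 2*g))*(k - g) = k*(k - g)*(k + 2*g))
431318/(-269890) + M(582, 120)/U(P(0, -14)) = 431318/(-269890) + (582*(582² - 2*120² + 120*582))/((280*(-14))) = 431318*(-1/269890) + (582*(338724 - 2*14400 + 69840))/(-3920) = -215659/134945 + (582*(338724 - 28800 + 69840))*(-1/3920) = -215659/134945 + (582*379764)*(-1/3920) = -215659/134945 + 221022648*(-1/3920) = -215659/134945 - 3946833/70 = -106524095063/1889230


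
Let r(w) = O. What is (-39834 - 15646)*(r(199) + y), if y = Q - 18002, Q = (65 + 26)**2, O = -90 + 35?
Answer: 542372480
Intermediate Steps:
O = -55
Q = 8281 (Q = 91**2 = 8281)
r(w) = -55
y = -9721 (y = 8281 - 18002 = -9721)
(-39834 - 15646)*(r(199) + y) = (-39834 - 15646)*(-55 - 9721) = -55480*(-9776) = 542372480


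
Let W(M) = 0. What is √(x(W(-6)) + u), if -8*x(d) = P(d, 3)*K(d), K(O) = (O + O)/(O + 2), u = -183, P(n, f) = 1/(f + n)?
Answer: I*√183 ≈ 13.528*I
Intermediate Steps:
K(O) = 2*O/(2 + O) (K(O) = (2*O)/(2 + O) = 2*O/(2 + O))
x(d) = -d/(4*(2 + d)*(3 + d)) (x(d) = -2*d/(2 + d)/(8*(3 + d)) = -d/(4*(2 + d)*(3 + d)))
√(x(W(-6)) + u) = √(-¼*0/((2 + 0)*(3 + 0)) - 183) = √(-¼*0/(2*3) - 183) = √(-¼*0*½*⅓ - 183) = √(0 - 183) = √(-183) = I*√183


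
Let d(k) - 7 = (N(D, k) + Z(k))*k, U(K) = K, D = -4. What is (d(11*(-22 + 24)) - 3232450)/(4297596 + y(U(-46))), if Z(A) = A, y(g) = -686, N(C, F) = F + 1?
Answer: -3231453/4296910 ≈ -0.75204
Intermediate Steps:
N(C, F) = 1 + F
d(k) = 7 + k*(1 + 2*k) (d(k) = 7 + ((1 + k) + k)*k = 7 + (1 + 2*k)*k = 7 + k*(1 + 2*k))
(d(11*(-22 + 24)) - 3232450)/(4297596 + y(U(-46))) = ((7 + 11*(-22 + 24) + 2*(11*(-22 + 24))²) - 3232450)/(4297596 - 686) = ((7 + 11*2 + 2*(11*2)²) - 3232450)/4296910 = ((7 + 22 + 2*22²) - 3232450)*(1/4296910) = ((7 + 22 + 2*484) - 3232450)*(1/4296910) = ((7 + 22 + 968) - 3232450)*(1/4296910) = (997 - 3232450)*(1/4296910) = -3231453*1/4296910 = -3231453/4296910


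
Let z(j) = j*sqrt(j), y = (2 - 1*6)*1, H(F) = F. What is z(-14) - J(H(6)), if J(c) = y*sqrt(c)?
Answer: 4*sqrt(6) - 14*I*sqrt(14) ≈ 9.798 - 52.383*I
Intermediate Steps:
y = -4 (y = (2 - 6)*1 = -4*1 = -4)
J(c) = -4*sqrt(c)
z(j) = j**(3/2)
z(-14) - J(H(6)) = (-14)**(3/2) - (-4)*sqrt(6) = -14*I*sqrt(14) + 4*sqrt(6) = 4*sqrt(6) - 14*I*sqrt(14)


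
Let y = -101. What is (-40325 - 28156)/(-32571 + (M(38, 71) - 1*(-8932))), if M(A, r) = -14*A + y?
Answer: 68481/24272 ≈ 2.8214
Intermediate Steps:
M(A, r) = -101 - 14*A (M(A, r) = -14*A - 101 = -101 - 14*A)
(-40325 - 28156)/(-32571 + (M(38, 71) - 1*(-8932))) = (-40325 - 28156)/(-32571 + ((-101 - 14*38) - 1*(-8932))) = -68481/(-32571 + ((-101 - 532) + 8932)) = -68481/(-32571 + (-633 + 8932)) = -68481/(-32571 + 8299) = -68481/(-24272) = -68481*(-1/24272) = 68481/24272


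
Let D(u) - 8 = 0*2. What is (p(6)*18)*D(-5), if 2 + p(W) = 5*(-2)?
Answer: -1728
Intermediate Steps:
p(W) = -12 (p(W) = -2 + 5*(-2) = -2 - 10 = -12)
D(u) = 8 (D(u) = 8 + 0*2 = 8 + 0 = 8)
(p(6)*18)*D(-5) = -12*18*8 = -216*8 = -1728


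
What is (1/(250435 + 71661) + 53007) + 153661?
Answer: 66566936129/322096 ≈ 2.0667e+5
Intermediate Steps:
(1/(250435 + 71661) + 53007) + 153661 = (1/322096 + 53007) + 153661 = 17073342673/322096 + 153661 = 66566936129/322096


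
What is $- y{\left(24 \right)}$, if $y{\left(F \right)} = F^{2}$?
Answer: $-576$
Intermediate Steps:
$- y{\left(24 \right)} = - 24^{2} = \left(-1\right) 576 = -576$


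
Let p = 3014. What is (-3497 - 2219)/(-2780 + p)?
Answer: -2858/117 ≈ -24.427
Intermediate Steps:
(-3497 - 2219)/(-2780 + p) = (-3497 - 2219)/(-2780 + 3014) = -5716/234 = -5716*1/234 = -2858/117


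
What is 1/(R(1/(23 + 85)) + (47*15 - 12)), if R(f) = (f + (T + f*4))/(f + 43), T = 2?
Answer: 4645/3219206 ≈ 0.0014429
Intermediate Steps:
R(f) = (2 + 5*f)/(43 + f) (R(f) = (f + (2 + f*4))/(f + 43) = (f + (2 + 4*f))/(43 + f) = (2 + 5*f)/(43 + f))
1/(R(1/(23 + 85)) + (47*15 - 12)) = 1/((2 + 5/(23 + 85))/(43 + 1/(23 + 85)) + (47*15 - 12)) = 1/((2 + 5/108)/(43 + 1/108) + (705 - 12)) = 1/((2 + 5*(1/108))/(43 + 1/108) + 693) = 1/((2 + 5/108)/(4645/108) + 693) = 1/((108/4645)*(221/108) + 693) = 1/(221/4645 + 693) = 1/(3219206/4645) = 4645/3219206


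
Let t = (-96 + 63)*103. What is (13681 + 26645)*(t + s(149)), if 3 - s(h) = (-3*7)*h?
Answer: -10767042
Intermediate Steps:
t = -3399 (t = -33*103 = -3399)
s(h) = 3 + 21*h (s(h) = 3 - (-3*7)*h = 3 - (-21)*h = 3 + 21*h)
(13681 + 26645)*(t + s(149)) = (13681 + 26645)*(-3399 + (3 + 21*149)) = 40326*(-3399 + (3 + 3129)) = 40326*(-3399 + 3132) = 40326*(-267) = -10767042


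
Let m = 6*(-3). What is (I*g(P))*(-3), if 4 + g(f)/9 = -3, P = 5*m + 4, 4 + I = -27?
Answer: -5859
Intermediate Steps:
I = -31 (I = -4 - 27 = -31)
m = -18
P = -86 (P = 5*(-18) + 4 = -90 + 4 = -86)
g(f) = -63 (g(f) = -36 + 9*(-3) = -36 - 27 = -63)
(I*g(P))*(-3) = -31*(-63)*(-3) = 1953*(-3) = -5859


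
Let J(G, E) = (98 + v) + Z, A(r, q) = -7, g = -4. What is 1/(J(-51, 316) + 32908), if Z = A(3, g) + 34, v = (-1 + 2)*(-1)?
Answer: 1/33032 ≈ 3.0274e-5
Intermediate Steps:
v = -1 (v = 1*(-1) = -1)
Z = 27 (Z = -7 + 34 = 27)
J(G, E) = 124 (J(G, E) = (98 - 1) + 27 = 97 + 27 = 124)
1/(J(-51, 316) + 32908) = 1/(124 + 32908) = 1/33032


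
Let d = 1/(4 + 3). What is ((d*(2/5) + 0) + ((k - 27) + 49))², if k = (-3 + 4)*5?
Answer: 896809/1225 ≈ 732.09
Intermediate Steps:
k = 5 (k = 1*5 = 5)
d = ⅐ (d = 1/7 = ⅐ ≈ 0.14286)
((d*(2/5) + 0) + ((k - 27) + 49))² = (((2/5)/7 + 0) + ((5 - 27) + 49))² = (((2*(⅕))/7 + 0) + (-22 + 49))² = (((⅐)*(⅖) + 0) + 27)² = ((2/35 + 0) + 27)² = (2/35 + 27)² = (947/35)² = 896809/1225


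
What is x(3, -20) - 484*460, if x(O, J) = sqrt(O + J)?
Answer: -222640 + I*sqrt(17) ≈ -2.2264e+5 + 4.1231*I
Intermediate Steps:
x(O, J) = sqrt(J + O)
x(3, -20) - 484*460 = sqrt(-20 + 3) - 484*460 = sqrt(-17) - 222640 = I*sqrt(17) - 222640 = -222640 + I*sqrt(17)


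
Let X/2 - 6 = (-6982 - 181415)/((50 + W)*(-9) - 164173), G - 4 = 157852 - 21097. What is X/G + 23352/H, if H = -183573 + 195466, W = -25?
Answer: 37503483304491/19099228716659 ≈ 1.9636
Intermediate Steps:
G = 136759 (G = 4 + (157852 - 21097) = 4 + 136755 = 136759)
H = 11893
X = 1174785/82199 (X = 12 + 2*((-6982 - 181415)/((50 - 25)*(-9) - 164173)) = 12 + 2*(-188397/(25*(-9) - 164173)) = 12 + 2*(-188397/(-225 - 164173)) = 12 + 2*(-188397/(-164398)) = 12 + 2*(-188397*(-1/164398)) = 12 + 2*(188397/164398) = 12 + 188397/82199 = 1174785/82199 ≈ 14.292)
X/G + 23352/H = (1174785/82199)/136759 + 23352/11893 = (1174785/82199)*(1/136759) + 23352*(1/11893) = 1174785/11241453041 + 3336/1699 = 37503483304491/19099228716659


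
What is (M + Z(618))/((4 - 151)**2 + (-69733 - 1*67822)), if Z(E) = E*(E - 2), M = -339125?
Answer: -41563/115946 ≈ -0.35847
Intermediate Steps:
Z(E) = E*(-2 + E)
(M + Z(618))/((4 - 151)**2 + (-69733 - 1*67822)) = (-339125 + 618*(-2 + 618))/((4 - 151)**2 + (-69733 - 1*67822)) = (-339125 + 618*616)/((-147)**2 + (-69733 - 67822)) = (-339125 + 380688)/(21609 - 137555) = 41563/(-115946) = 41563*(-1/115946) = -41563/115946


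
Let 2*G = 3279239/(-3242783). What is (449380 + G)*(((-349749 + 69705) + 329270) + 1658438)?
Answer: 2488476603142080712/3242783 ≈ 7.6739e+11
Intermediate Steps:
G = -3279239/6485566 (G = (3279239/(-3242783))/2 = (3279239*(-1/3242783))/2 = (½)*(-3279239/3242783) = -3279239/6485566 ≈ -0.50562)
(449380 + G)*(((-349749 + 69705) + 329270) + 1658438) = (449380 - 3279239/6485566)*(((-349749 + 69705) + 329270) + 1658438) = 2914480369841*((-280044 + 329270) + 1658438)/6485566 = 2914480369841*(49226 + 1658438)/6485566 = (2914480369841/6485566)*1707664 = 2488476603142080712/3242783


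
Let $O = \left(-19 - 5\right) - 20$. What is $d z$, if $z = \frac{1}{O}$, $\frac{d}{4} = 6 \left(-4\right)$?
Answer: $\frac{24}{11} \approx 2.1818$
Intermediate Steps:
$O = -44$ ($O = -24 - 20 = -44$)
$d = -96$ ($d = 4 \cdot 6 \left(-4\right) = 4 \left(-24\right) = -96$)
$z = - \frac{1}{44}$ ($z = \frac{1}{-44} = - \frac{1}{44} \approx -0.022727$)
$d z = \left(-96\right) \left(- \frac{1}{44}\right) = \frac{24}{11}$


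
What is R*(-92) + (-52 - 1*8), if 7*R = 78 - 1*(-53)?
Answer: -12472/7 ≈ -1781.7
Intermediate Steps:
R = 131/7 (R = (78 - 1*(-53))/7 = (78 + 53)/7 = (⅐)*131 = 131/7 ≈ 18.714)
R*(-92) + (-52 - 1*8) = (131/7)*(-92) + (-52 - 1*8) = -12052/7 + (-52 - 8) = -12052/7 - 60 = -12472/7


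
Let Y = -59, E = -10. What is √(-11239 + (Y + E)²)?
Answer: I*√6478 ≈ 80.486*I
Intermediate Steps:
√(-11239 + (Y + E)²) = √(-11239 + (-59 - 10)²) = √(-11239 + (-69)²) = √(-11239 + 4761) = √(-6478) = I*√6478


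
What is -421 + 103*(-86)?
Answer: -9279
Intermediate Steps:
-421 + 103*(-86) = -421 - 8858 = -9279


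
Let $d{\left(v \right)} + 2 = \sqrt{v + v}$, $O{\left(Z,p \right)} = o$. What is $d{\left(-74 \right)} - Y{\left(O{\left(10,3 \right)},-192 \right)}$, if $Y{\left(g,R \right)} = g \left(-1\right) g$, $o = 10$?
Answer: $98 + 2 i \sqrt{37} \approx 98.0 + 12.166 i$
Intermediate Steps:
$O{\left(Z,p \right)} = 10$
$Y{\left(g,R \right)} = - g^{2}$ ($Y{\left(g,R \right)} = - g g = - g^{2}$)
$d{\left(v \right)} = -2 + \sqrt{2} \sqrt{v}$ ($d{\left(v \right)} = -2 + \sqrt{v + v} = -2 + \sqrt{2 v} = -2 + \sqrt{2} \sqrt{v}$)
$d{\left(-74 \right)} - Y{\left(O{\left(10,3 \right)},-192 \right)} = \left(-2 + \sqrt{2} \sqrt{-74}\right) - - 10^{2} = \left(-2 + \sqrt{2} i \sqrt{74}\right) - \left(-1\right) 100 = \left(-2 + 2 i \sqrt{37}\right) - -100 = \left(-2 + 2 i \sqrt{37}\right) + 100 = 98 + 2 i \sqrt{37}$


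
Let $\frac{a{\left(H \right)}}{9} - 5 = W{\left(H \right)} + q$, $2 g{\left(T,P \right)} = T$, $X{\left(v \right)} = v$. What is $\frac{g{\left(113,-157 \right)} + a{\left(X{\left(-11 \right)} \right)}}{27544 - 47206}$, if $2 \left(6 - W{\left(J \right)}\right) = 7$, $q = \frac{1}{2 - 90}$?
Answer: $- \frac{10903}{1730256} \approx -0.0063014$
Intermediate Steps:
$q = - \frac{1}{88}$ ($q = \frac{1}{-88} = - \frac{1}{88} \approx -0.011364$)
$W{\left(J \right)} = \frac{5}{2}$ ($W{\left(J \right)} = 6 - \frac{7}{2} = \frac{5}{2}$)
$g{\left(T,P \right)} = \frac{T}{2}$
$a{\left(H \right)} = \frac{5931}{88}$ ($a{\left(H \right)} = 45 + 9 \left(\frac{5}{2} - \frac{1}{88}\right) = 45 + 9 \cdot \frac{219}{88} = 45 + \frac{1971}{88} = \frac{5931}{88}$)
$\frac{g{\left(113,-157 \right)} + a{\left(X{\left(-11 \right)} \right)}}{27544 - 47206} = \frac{\frac{1}{2} \cdot 113 + \frac{5931}{88}}{27544 - 47206} = \frac{\frac{113}{2} + \frac{5931}{88}}{-19662} = \frac{10903}{88} \left(- \frac{1}{19662}\right) = - \frac{10903}{1730256}$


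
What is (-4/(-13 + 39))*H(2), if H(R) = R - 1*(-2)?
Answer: -8/13 ≈ -0.61539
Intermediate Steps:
H(R) = 2 + R (H(R) = R + 2 = 2 + R)
(-4/(-13 + 39))*H(2) = (-4/(-13 + 39))*(2 + 2) = (-4/26)*4 = ((1/26)*(-4))*4 = -2/13*4 = -8/13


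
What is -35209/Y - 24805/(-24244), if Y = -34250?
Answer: 565089/275500 ≈ 2.0511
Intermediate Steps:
-35209/Y - 24805/(-24244) = -35209/(-34250) - 24805/(-24244) = -35209*(-1/34250) - 24805*(-1/24244) = 257/250 + 2255/2204 = 565089/275500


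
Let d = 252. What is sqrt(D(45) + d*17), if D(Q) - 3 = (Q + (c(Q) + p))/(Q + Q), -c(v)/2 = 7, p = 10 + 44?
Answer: sqrt(154366)/6 ≈ 65.482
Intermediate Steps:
p = 54
c(v) = -14 (c(v) = -2*7 = -14)
D(Q) = 3 + (40 + Q)/(2*Q) (D(Q) = 3 + (Q + (-14 + 54))/(Q + Q) = 3 + (Q + 40)/((2*Q)) = 3 + (40 + Q)*(1/(2*Q)) = 3 + (40 + Q)/(2*Q))
sqrt(D(45) + d*17) = sqrt((7/2 + 20/45) + 252*17) = sqrt((7/2 + 20*(1/45)) + 4284) = sqrt((7/2 + 4/9) + 4284) = sqrt(71/18 + 4284) = sqrt(77183/18) = sqrt(154366)/6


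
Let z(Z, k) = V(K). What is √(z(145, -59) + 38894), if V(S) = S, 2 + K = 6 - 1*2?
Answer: 4*√2431 ≈ 197.22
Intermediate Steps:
K = 2 (K = -2 + (6 - 1*2) = -2 + (6 - 2) = -2 + 4 = 2)
z(Z, k) = 2
√(z(145, -59) + 38894) = √(2 + 38894) = √38896 = 4*√2431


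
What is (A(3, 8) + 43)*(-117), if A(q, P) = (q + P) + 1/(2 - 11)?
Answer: -6305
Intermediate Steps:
A(q, P) = -1/9 + P + q (A(q, P) = (P + q) + 1/(-9) = (P + q) - 1/9 = -1/9 + P + q)
(A(3, 8) + 43)*(-117) = ((-1/9 + 8 + 3) + 43)*(-117) = (98/9 + 43)*(-117) = (485/9)*(-117) = -6305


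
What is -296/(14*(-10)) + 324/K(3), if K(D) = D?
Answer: 3854/35 ≈ 110.11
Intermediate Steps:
-296/(14*(-10)) + 324/K(3) = -296/(14*(-10)) + 324/3 = -296/(-140) + 324*(⅓) = -296*(-1/140) + 108 = 74/35 + 108 = 3854/35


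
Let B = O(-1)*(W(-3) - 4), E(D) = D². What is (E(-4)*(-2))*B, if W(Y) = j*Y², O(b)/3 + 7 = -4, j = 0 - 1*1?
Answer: -13728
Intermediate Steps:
j = -1 (j = 0 - 1 = -1)
O(b) = -33 (O(b) = -21 + 3*(-4) = -21 - 12 = -33)
W(Y) = -Y²
B = 429 (B = -33*(-1*(-3)² - 4) = -33*(-1*9 - 4) = -33*(-9 - 4) = -33*(-13) = 429)
(E(-4)*(-2))*B = ((-4)²*(-2))*429 = (16*(-2))*429 = -32*429 = -13728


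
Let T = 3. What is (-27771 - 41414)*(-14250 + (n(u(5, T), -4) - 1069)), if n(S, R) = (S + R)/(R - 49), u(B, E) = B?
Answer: 56171854980/53 ≈ 1.0598e+9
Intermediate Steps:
n(S, R) = (R + S)/(-49 + R)
(-27771 - 41414)*(-14250 + (n(u(5, T), -4) - 1069)) = (-27771 - 41414)*(-14250 + ((-4 + 5)/(-49 - 4) - 1069)) = -69185*(-14250 + (1/(-53) - 1069)) = -69185*(-14250 + (-1/53*1 - 1069)) = -69185*(-14250 + (-1/53 - 1069)) = -69185*(-14250 - 56658/53) = -69185*(-811908/53) = 56171854980/53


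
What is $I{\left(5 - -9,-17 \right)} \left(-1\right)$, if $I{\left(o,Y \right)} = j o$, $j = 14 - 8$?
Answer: $-84$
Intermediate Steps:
$j = 6$
$I{\left(o,Y \right)} = 6 o$
$I{\left(5 - -9,-17 \right)} \left(-1\right) = 6 \left(5 - -9\right) \left(-1\right) = 6 \left(5 + 9\right) \left(-1\right) = 6 \cdot 14 \left(-1\right) = 84 \left(-1\right) = -84$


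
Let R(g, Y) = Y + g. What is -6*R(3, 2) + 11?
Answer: -19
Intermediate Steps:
-6*R(3, 2) + 11 = -6*(2 + 3) + 11 = -6*5 + 11 = -30 + 11 = -19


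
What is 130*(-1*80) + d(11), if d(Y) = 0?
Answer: -10400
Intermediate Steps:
130*(-1*80) + d(11) = 130*(-1*80) + 0 = 130*(-80) + 0 = -10400 + 0 = -10400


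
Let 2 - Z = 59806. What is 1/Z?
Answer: -1/59804 ≈ -1.6721e-5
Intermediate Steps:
Z = -59804 (Z = 2 - 1*59806 = 2 - 59806 = -59804)
1/Z = 1/(-59804) = -1/59804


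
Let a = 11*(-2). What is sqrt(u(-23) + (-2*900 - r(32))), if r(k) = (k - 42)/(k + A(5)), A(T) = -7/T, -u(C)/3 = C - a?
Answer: I*sqrt(4673147)/51 ≈ 42.387*I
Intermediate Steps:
a = -22
u(C) = -66 - 3*C (u(C) = -3*(C - 1*(-22)) = -3*(C + 22) = -3*(22 + C) = -66 - 3*C)
r(k) = (-42 + k)/(-7/5 + k) (r(k) = (k - 42)/(k - 7/5) = (-42 + k)/(k - 7*1/5) = (-42 + k)/(k - 7/5) = (-42 + k)/(-7/5 + k))
sqrt(u(-23) + (-2*900 - r(32))) = sqrt((-66 - 3*(-23)) + (-2*900 - 5*(-42 + 32)/(-7 + 5*32))) = sqrt((-66 + 69) + (-1800 - 5*(-10)/(-7 + 160))) = sqrt(3 + (-1800 - 5*(-10)/153)) = sqrt(3 + (-1800 - 1*(-50/153))) = sqrt(3 + (-1800 + 50/153)) = sqrt(3 - 275350/153) = sqrt(-274891/153) = I*sqrt(4673147)/51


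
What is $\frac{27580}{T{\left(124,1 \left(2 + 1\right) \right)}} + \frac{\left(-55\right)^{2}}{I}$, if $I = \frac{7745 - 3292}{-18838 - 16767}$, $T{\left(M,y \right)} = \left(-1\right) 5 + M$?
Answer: $- \frac{1813442305}{75701} \approx -23955.0$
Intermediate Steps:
$T{\left(M,y \right)} = -5 + M$
$I = - \frac{4453}{35605}$ ($I = \frac{4453}{-35605} = 4453 \left(- \frac{1}{35605}\right) = - \frac{4453}{35605} \approx -0.12507$)
$\frac{27580}{T{\left(124,1 \left(2 + 1\right) \right)}} + \frac{\left(-55\right)^{2}}{I} = \frac{27580}{-5 + 124} + \frac{\left(-55\right)^{2}}{- \frac{4453}{35605}} = \frac{27580}{119} + 3025 \left(- \frac{35605}{4453}\right) = 27580 \cdot \frac{1}{119} - \frac{107705125}{4453} = \frac{3940}{17} - \frac{107705125}{4453} = - \frac{1813442305}{75701}$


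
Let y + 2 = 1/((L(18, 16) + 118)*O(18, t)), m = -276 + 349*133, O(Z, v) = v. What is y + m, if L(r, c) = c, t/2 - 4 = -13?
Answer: 111287267/2412 ≈ 46139.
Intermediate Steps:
t = -18 (t = 8 + 2*(-13) = 8 - 26 = -18)
m = 46141 (m = -276 + 46417 = 46141)
y = -4825/2412 (y = -2 + 1/((16 + 118)*(-18)) = -2 + 1/(134*(-18)) = -2 + 1/(-2412) = -2 - 1/2412 = -4825/2412 ≈ -2.0004)
y + m = -4825/2412 + 46141 = 111287267/2412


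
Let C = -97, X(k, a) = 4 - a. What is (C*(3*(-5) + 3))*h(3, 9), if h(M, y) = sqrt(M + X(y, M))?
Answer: 2328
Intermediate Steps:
h(M, y) = 2 (h(M, y) = sqrt(M + (4 - M)) = sqrt(4) = 2)
(C*(3*(-5) + 3))*h(3, 9) = -97*(3*(-5) + 3)*2 = -97*(-15 + 3)*2 = -97*(-12)*2 = 1164*2 = 2328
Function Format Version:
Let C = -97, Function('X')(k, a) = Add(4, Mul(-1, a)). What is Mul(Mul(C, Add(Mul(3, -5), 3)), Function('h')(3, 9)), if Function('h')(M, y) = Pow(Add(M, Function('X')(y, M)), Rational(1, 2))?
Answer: 2328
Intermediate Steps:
Function('h')(M, y) = 2 (Function('h')(M, y) = Pow(Add(M, Add(4, Mul(-1, M))), Rational(1, 2)) = Pow(4, Rational(1, 2)) = 2)
Mul(Mul(C, Add(Mul(3, -5), 3)), Function('h')(3, 9)) = Mul(Mul(-97, Add(Mul(3, -5), 3)), 2) = Mul(Mul(-97, Add(-15, 3)), 2) = Mul(Mul(-97, -12), 2) = Mul(1164, 2) = 2328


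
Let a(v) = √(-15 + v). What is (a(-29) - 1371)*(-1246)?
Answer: 1708266 - 2492*I*√11 ≈ 1.7083e+6 - 8265.0*I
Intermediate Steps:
(a(-29) - 1371)*(-1246) = (√(-15 - 29) - 1371)*(-1246) = (√(-44) - 1371)*(-1246) = (2*I*√11 - 1371)*(-1246) = (-1371 + 2*I*√11)*(-1246) = 1708266 - 2492*I*√11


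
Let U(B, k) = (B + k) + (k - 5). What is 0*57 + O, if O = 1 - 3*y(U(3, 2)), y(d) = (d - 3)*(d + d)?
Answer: 13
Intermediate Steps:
U(B, k) = -5 + B + 2*k (U(B, k) = (B + k) + (-5 + k) = -5 + B + 2*k)
y(d) = 2*d*(-3 + d) (y(d) = (-3 + d)*(2*d) = 2*d*(-3 + d))
O = 13 (O = 1 - 6*(-5 + 3 + 2*2)*(-3 + (-5 + 3 + 2*2)) = 1 - 6*(-5 + 3 + 4)*(-3 + (-5 + 3 + 4)) = 1 - 6*2*(-3 + 2) = 1 - 6*2*(-1) = 1 - 3*(-4) = 1 + 12 = 13)
0*57 + O = 0*57 + 13 = 0 + 13 = 13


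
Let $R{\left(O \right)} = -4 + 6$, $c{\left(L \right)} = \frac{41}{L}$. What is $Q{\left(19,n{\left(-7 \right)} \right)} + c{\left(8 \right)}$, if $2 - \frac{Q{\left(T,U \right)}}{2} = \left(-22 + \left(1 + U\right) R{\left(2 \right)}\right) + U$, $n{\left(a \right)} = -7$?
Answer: $\frac{729}{8} \approx 91.125$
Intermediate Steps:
$R{\left(O \right)} = 2$
$Q{\left(T,U \right)} = 44 - 6 U$ ($Q{\left(T,U \right)} = 4 - 2 \left(\left(-22 + \left(1 + U\right) 2\right) + U\right) = 4 - 2 \left(\left(-22 + \left(2 + 2 U\right)\right) + U\right) = 4 - 2 \left(\left(-20 + 2 U\right) + U\right) = 4 - 2 \left(-20 + 3 U\right) = 4 - \left(-40 + 6 U\right) = 44 - 6 U$)
$Q{\left(19,n{\left(-7 \right)} \right)} + c{\left(8 \right)} = \left(44 - -42\right) + \frac{41}{8} = \left(44 + 42\right) + 41 \cdot \frac{1}{8} = 86 + \frac{41}{8} = \frac{729}{8}$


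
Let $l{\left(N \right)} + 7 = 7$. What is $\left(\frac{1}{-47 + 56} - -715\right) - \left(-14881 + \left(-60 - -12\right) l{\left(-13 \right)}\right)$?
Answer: $\frac{140365}{9} \approx 15596.0$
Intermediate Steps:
$l{\left(N \right)} = 0$ ($l{\left(N \right)} = -7 + 7 = 0$)
$\left(\frac{1}{-47 + 56} - -715\right) - \left(-14881 + \left(-60 - -12\right) l{\left(-13 \right)}\right) = \left(\frac{1}{-47 + 56} - -715\right) - \left(-14881 + \left(-60 - -12\right) 0\right) = \left(\frac{1}{9} + 715\right) - \left(-14881 + \left(-60 + 12\right) 0\right) = \left(\frac{1}{9} + 715\right) - \left(-14881 - 0\right) = \frac{6436}{9} - \left(-14881 + 0\right) = \frac{6436}{9} - -14881 = \frac{6436}{9} + 14881 = \frac{140365}{9}$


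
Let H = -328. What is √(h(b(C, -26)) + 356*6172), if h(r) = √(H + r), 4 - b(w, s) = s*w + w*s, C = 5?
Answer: 2*√(549308 + 2*I) ≈ 1482.3 + 0.0026985*I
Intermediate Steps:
b(w, s) = 4 - 2*s*w (b(w, s) = 4 - (s*w + w*s) = 4 - (s*w + s*w) = 4 - 2*s*w)
h(r) = √(-328 + r)
√(h(b(C, -26)) + 356*6172) = √(√(-328 + (4 - 2*(-26)*5)) + 356*6172) = √(√(-328 + (4 + 260)) + 2197232) = √(√(-328 + 264) + 2197232) = √(√(-64) + 2197232) = √(8*I + 2197232) = √(2197232 + 8*I)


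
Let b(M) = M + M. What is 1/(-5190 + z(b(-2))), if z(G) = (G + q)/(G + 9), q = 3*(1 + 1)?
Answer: -5/25948 ≈ -0.00019269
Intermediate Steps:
q = 6 (q = 3*2 = 6)
b(M) = 2*M
z(G) = (6 + G)/(9 + G) (z(G) = (G + 6)/(G + 9) = (6 + G)/(9 + G))
1/(-5190 + z(b(-2))) = 1/(-5190 + (6 + 2*(-2))/(9 + 2*(-2))) = 1/(-5190 + (6 - 4)/(9 - 4)) = 1/(-5190 + 2/5) = 1/(-5190 + (⅕)*2) = 1/(-5190 + ⅖) = 1/(-25948/5) = -5/25948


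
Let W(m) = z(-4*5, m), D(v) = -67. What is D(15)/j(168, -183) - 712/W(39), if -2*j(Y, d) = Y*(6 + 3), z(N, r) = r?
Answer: -178553/9828 ≈ -18.168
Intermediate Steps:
j(Y, d) = -9*Y/2 (j(Y, d) = -Y*(6 + 3)/2 = -Y*9/2 = -9*Y/2)
W(m) = m
D(15)/j(168, -183) - 712/W(39) = -67/((-9/2*168)) - 712/39 = -67/(-756) - 712*1/39 = -67*(-1/756) - 712/39 = 67/756 - 712/39 = -178553/9828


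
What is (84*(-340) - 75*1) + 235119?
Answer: 206484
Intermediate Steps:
(84*(-340) - 75*1) + 235119 = (-28560 - 75) + 235119 = -28635 + 235119 = 206484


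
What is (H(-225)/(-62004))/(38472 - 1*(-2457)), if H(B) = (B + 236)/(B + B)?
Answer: 11/1141992772200 ≈ 9.6323e-12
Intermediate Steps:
H(B) = (236 + B)/(2*B) (H(B) = (236 + B)/((2*B)) = (236 + B)*(1/(2*B)) = (236 + B)/(2*B))
(H(-225)/(-62004))/(38472 - 1*(-2457)) = (((1/2)*(236 - 225)/(-225))/(-62004))/(38472 - 1*(-2457)) = (((1/2)*(-1/225)*11)*(-1/62004))/(38472 + 2457) = -11/450*(-1/62004)/40929 = (11/27901800)*(1/40929) = 11/1141992772200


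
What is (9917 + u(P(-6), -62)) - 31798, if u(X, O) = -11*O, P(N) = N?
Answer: -21199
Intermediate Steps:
(9917 + u(P(-6), -62)) - 31798 = (9917 - 11*(-62)) - 31798 = (9917 + 682) - 31798 = 10599 - 31798 = -21199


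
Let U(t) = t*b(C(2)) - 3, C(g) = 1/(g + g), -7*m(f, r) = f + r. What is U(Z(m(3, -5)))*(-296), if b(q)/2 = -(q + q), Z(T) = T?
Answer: 6808/7 ≈ 972.57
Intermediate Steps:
m(f, r) = -f/7 - r/7 (m(f, r) = -(f + r)/7 = -f/7 - r/7)
C(g) = 1/(2*g)
b(q) = -4*q (b(q) = 2*(-(q + q)) = 2*(-2*q) = -4*q)
U(t) = -3 - t (U(t) = t*(-2/2) - 3 = t*(-4*1/4) - 3 = t*(-1) - 3 = -t - 3 = -3 - t)
U(Z(m(3, -5)))*(-296) = (-3 - (-1/7*3 - 1/7*(-5)))*(-296) = (-3 - (-3/7 + 5/7))*(-296) = (-3 - 1*2/7)*(-296) = (-3 - 2/7)*(-296) = -23/7*(-296) = 6808/7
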